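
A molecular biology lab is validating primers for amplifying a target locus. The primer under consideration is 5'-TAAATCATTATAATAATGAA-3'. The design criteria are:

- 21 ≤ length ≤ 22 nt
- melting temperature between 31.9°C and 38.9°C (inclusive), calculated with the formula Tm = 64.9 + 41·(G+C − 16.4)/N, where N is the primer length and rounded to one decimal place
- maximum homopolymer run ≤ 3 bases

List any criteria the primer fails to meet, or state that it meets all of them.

Base counts: A=11, T=7, G=1, C=1 (length 20).
length: length 20, outside 21–22 ✗
Tm: Tm = 64.9 + 41·(2 − 16.4)/20 = 35.4°C ✓
homopolymer run: longest run = 3 ✓

Fails: length.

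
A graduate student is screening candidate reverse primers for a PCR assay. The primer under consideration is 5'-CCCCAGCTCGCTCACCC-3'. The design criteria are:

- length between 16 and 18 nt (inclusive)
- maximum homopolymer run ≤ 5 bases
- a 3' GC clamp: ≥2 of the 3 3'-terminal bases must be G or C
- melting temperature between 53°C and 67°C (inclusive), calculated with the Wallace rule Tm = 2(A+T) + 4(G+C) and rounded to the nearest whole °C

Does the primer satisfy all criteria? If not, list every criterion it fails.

Meets all criteria.

Base counts: A=2, T=2, G=2, C=11 (length 17).
length: length 17 ✓
homopolymer run: longest run = 4 ✓
GC clamp: 3' end CCC has 3 G/C ✓
Tm: Tm = 2·4 + 4·13 = 60°C ✓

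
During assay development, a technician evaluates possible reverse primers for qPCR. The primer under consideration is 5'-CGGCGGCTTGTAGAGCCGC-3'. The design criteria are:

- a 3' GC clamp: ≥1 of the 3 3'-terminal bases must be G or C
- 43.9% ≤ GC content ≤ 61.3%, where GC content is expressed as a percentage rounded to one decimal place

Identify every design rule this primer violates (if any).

Fails: GC content.

Base counts: A=2, T=3, G=8, C=6 (length 19).
GC clamp: 3' end CGC has 3 G/C ✓
GC content: GC 14/19 = 73.7%, outside 43.9–61.3% ✗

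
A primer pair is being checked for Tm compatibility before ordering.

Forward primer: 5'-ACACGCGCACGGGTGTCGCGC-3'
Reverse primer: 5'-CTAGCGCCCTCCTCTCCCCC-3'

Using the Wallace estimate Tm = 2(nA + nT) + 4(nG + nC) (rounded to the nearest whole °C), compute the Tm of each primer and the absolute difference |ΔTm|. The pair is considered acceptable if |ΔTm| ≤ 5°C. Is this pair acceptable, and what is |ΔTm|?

Forward: A=3 T=2 G=8 C=8 → Tm = 2·5 + 4·16 = 74°C.
Reverse: A=1 T=4 G=2 C=13 → Tm = 2·5 + 4·15 = 70°C.
|ΔTm| = |74 − 70| = 4°C, ≤ 5°C.

|ΔTm| = 4°C; the pair is acceptable.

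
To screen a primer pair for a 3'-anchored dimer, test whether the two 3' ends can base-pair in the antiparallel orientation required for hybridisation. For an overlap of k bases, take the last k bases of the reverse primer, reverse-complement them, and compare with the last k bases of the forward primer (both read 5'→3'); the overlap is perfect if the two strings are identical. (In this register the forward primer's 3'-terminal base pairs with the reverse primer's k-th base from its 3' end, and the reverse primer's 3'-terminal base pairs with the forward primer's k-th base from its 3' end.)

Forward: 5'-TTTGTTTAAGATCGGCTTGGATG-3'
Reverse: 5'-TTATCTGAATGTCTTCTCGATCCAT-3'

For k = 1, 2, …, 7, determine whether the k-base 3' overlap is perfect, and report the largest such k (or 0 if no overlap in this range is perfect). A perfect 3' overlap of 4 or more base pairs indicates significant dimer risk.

Longest perfect overlap: 3 complementary base pairs; below the dimer-risk threshold (threshold 4).

Last 7 bases (5'→3') — forward …TTGGATG, reverse …GATCCAT.
Reverse complement of the reverse primer's last 7 bases: ATGGATC; its first k bases are the reverse complement of the reverse primer's last k bases, so a perfect k-base overlap needs the forward primer's last k bases to equal them.
Comparing (forward last k vs required): k=1: G vs A ✗; k=2: TG vs AT ✗; k=3: ATG vs ATG ✓; k=4: GATG vs ATGG ✗; k=5: GGATG vs ATGGA ✗; k=6: TGGATG vs ATGGAT ✗; k=7: TTGGATG vs ATGGATC ✗.
Only k = 3 is perfect, so the longest perfect 3' overlap is 3.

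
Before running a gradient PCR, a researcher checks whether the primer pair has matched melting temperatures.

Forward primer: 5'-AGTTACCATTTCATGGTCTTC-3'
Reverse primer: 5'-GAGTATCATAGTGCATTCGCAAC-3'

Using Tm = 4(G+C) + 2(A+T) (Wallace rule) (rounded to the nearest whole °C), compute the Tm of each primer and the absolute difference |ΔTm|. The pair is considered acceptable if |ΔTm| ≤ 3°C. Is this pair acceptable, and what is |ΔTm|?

|ΔTm| = 8°C; the pair is not acceptable.

Forward: A=4 T=9 G=3 C=5 → Tm = 2·13 + 4·8 = 58°C.
Reverse: A=7 T=6 G=5 C=5 → Tm = 2·13 + 4·10 = 66°C.
|ΔTm| = |58 − 66| = 8°C, > 3°C.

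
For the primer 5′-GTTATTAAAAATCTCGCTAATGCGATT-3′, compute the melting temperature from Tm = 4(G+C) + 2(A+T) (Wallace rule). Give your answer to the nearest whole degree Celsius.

70°C

Base counts: A=9, T=10, G=4, C=4 (length 27).
Tm = 2·(9+10) + 4·(4+4) = 2·19 + 4·8 = 38 + 32 = 70°C.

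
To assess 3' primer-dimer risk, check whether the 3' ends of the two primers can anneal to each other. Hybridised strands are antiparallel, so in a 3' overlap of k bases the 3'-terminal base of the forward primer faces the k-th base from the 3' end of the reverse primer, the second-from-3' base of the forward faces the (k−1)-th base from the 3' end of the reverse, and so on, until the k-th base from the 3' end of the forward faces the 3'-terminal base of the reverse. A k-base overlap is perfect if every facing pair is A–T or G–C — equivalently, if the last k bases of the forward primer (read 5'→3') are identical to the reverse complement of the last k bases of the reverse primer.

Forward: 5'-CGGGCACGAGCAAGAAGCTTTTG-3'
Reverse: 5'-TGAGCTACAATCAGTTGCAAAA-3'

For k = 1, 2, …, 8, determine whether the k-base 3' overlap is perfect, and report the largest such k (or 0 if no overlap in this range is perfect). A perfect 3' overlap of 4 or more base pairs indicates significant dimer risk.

Longest perfect overlap: 5 complementary base pairs; significant dimer risk (threshold 4).

Last 8 bases (5'→3') — forward …AGCTTTTG, reverse …TTGCAAAA.
Reverse complement of the reverse primer's last 8 bases: TTTTGCAA; its first k bases are the reverse complement of the reverse primer's last k bases, so a perfect k-base overlap needs the forward primer's last k bases to equal them.
Comparing (forward last k vs required): k=1: G vs T ✗; k=2: TG vs TT ✗; k=3: TTG vs TTT ✗; k=4: TTTG vs TTTT ✗; k=5: TTTTG vs TTTTG ✓; k=6: CTTTTG vs TTTTGC ✗; k=7: GCTTTTG vs TTTTGCA ✗; k=8: AGCTTTTG vs TTTTGCAA ✗.
Only k = 5 is perfect, so the longest perfect 3' overlap is 5.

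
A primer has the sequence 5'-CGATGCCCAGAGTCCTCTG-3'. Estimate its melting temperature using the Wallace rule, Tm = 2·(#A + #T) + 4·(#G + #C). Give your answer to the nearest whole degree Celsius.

62°C

Base counts: A=3, T=4, G=5, C=7 (length 19).
Tm = 2·(3+4) + 4·(5+7) = 2·7 + 4·12 = 14 + 48 = 62°C.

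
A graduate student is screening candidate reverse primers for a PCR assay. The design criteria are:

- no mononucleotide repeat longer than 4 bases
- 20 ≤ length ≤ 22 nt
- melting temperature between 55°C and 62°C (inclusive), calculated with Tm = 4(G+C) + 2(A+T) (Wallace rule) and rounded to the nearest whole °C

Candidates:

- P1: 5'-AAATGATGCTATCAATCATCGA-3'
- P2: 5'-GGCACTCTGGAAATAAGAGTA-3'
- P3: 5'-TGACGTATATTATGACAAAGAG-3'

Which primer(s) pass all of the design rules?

P1, P2 and P3.

P1 (22 nt, A=9 T=6 G=3 C=4): longest run = 3 ✓; length 22 ✓; Tm = 2·15 + 4·7 = 58°C ✓ — passes.
P2 (21 nt, A=8 T=4 G=6 C=3): longest run = 3 ✓; length 21 ✓; Tm = 2·12 + 4·9 = 60°C ✓ — passes.
P3 (22 nt, A=9 T=6 G=5 C=2): longest run = 3 ✓; length 22 ✓; Tm = 2·15 + 4·7 = 58°C ✓ — passes.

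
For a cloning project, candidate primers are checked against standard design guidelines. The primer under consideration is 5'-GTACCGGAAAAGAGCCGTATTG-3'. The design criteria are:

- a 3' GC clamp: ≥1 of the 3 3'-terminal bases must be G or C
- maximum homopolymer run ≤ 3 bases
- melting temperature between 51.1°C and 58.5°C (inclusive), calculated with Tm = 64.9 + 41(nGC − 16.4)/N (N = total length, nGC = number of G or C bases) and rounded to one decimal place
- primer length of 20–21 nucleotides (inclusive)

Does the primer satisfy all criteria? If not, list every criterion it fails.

Base counts: A=7, T=4, G=7, C=4 (length 22).
GC clamp: 3' end TTG has 1 G/C ✓
homopolymer run: longest run = 4, exceeds 3 ✗
Tm: Tm = 64.9 + 41·(11 − 16.4)/22 = 54.8°C ✓
length: length 22, outside 20–21 ✗

Fails: homopolymer run, length.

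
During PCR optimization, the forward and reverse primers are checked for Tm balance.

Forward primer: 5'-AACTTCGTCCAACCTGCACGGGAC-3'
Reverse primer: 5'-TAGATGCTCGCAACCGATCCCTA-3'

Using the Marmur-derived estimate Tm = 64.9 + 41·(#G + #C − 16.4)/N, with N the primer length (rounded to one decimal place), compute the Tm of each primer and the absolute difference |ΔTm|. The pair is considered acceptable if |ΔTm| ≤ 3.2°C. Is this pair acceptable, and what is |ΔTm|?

|ΔTm| = 3.7°C; the pair is not acceptable.

Forward: G+C = 14, N = 24 → Tm = 64.9 + 41·(14 − 16.4)/24 = 60.8°C.
Reverse: G+C = 12, N = 23 → Tm = 64.9 + 41·(12 − 16.4)/23 = 57.1°C.
|ΔTm| = |60.8 − 57.1| = 3.7°C, > 3.2°C.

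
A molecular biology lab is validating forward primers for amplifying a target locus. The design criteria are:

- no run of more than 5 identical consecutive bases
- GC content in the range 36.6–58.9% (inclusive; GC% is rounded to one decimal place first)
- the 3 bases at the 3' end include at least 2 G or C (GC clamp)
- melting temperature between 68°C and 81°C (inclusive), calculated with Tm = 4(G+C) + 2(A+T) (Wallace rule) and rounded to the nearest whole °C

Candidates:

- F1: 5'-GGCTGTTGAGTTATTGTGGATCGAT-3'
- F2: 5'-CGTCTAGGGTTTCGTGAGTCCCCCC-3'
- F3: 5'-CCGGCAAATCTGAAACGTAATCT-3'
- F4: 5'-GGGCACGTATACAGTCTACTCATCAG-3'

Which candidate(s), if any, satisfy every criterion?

F4 only.

F1 (25 nt, A=4 T=10 G=9 C=2): longest run = 2 ✓; GC 11/25 = 44.0% ✓; 3' end GAT has 1 G/C, need ≥2 ✗; Tm = 2·14 + 4·11 = 72°C ✓ — fails.
F2 (25 nt, A=2 T=7 G=7 C=9): longest run = 6, exceeds 5 ✗; GC 16/25 = 64.0%, outside 36.6–58.9% ✗; 3' end CCC has 3 G/C ✓; Tm = 2·9 + 4·16 = 82°C, outside 68–81°C ✗ — fails.
F3 (23 nt, A=8 T=5 G=4 C=6): longest run = 3 ✓; GC 10/23 = 43.5% ✓; 3' end TCT has 1 G/C, need ≥2 ✗; Tm = 2·13 + 4·10 = 66°C, outside 68–81°C ✗ — fails.
F4 (26 nt, A=7 T=6 G=6 C=7): longest run = 3 ✓; GC 13/26 = 50.0% ✓; 3' end CAG has 2 G/C ✓; Tm = 2·13 + 4·13 = 78°C ✓ — passes.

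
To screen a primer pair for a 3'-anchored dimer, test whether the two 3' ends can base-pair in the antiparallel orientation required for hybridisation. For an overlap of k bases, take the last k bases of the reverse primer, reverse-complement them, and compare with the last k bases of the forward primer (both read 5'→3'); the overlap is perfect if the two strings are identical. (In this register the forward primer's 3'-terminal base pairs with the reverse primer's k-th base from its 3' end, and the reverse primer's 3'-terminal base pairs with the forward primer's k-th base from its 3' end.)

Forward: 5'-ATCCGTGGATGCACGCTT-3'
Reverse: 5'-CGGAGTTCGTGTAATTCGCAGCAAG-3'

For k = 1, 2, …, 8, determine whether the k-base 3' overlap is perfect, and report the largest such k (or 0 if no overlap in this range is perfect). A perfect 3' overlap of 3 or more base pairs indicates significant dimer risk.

Longest perfect overlap: 3 complementary base pairs; significant dimer risk (threshold 3).

Last 8 bases (5'→3') — forward …GCACGCTT, reverse …GCAGCAAG.
Reverse complement of the reverse primer's last 8 bases: CTTGCTGC; its first k bases are the reverse complement of the reverse primer's last k bases, so a perfect k-base overlap needs the forward primer's last k bases to equal them.
Comparing (forward last k vs required): k=1: T vs C ✗; k=2: TT vs CT ✗; k=3: CTT vs CTT ✓; k=4: GCTT vs CTTG ✗; k=5: CGCTT vs CTTGC ✗; k=6: ACGCTT vs CTTGCT ✗; k=7: CACGCTT vs CTTGCTG ✗; k=8: GCACGCTT vs CTTGCTGC ✗.
Only k = 3 is perfect, so the longest perfect 3' overlap is 3.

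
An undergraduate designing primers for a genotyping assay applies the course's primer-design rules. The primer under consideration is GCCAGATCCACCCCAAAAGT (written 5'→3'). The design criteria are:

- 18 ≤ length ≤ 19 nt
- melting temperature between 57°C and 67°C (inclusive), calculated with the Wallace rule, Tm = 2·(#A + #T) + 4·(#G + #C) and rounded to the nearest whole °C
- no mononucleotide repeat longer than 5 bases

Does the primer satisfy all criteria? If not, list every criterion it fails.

Fails: length.

Base counts: A=7, T=2, G=3, C=8 (length 20).
length: length 20, outside 18–19 ✗
Tm: Tm = 2·9 + 4·11 = 62°C ✓
homopolymer run: longest run = 4 ✓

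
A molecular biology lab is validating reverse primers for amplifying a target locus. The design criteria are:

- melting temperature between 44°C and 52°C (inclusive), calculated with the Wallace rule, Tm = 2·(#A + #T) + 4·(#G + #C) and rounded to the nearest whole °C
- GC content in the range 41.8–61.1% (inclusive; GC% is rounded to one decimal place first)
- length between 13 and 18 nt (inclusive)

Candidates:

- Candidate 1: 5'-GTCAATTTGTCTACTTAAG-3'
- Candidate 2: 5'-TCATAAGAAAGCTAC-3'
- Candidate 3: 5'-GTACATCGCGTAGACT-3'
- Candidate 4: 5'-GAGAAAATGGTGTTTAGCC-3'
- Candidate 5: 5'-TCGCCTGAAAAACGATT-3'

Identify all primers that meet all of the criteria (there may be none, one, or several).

Candidate 1 (19 nt, A=5 T=8 G=3 C=3): Tm = 2·13 + 4·6 = 50°C ✓; GC 6/19 = 31.6%, outside 41.8–61.1% ✗; length 19, outside 13–18 ✗ — fails.
Candidate 2 (15 nt, A=7 T=3 G=2 C=3): Tm = 2·10 + 4·5 = 40°C, outside 44–52°C ✗; GC 5/15 = 33.3%, outside 41.8–61.1% ✗; length 15 ✓ — fails.
Candidate 3 (16 nt, A=4 T=4 G=4 C=4): Tm = 2·8 + 4·8 = 48°C ✓; GC 8/16 = 50.0% ✓; length 16 ✓ — passes.
Candidate 4 (19 nt, A=6 T=5 G=6 C=2): Tm = 2·11 + 4·8 = 54°C, outside 44–52°C ✗; GC 8/19 = 42.1% ✓; length 19, outside 13–18 ✗ — fails.
Candidate 5 (17 nt, A=6 T=4 G=3 C=4): Tm = 2·10 + 4·7 = 48°C ✓; GC 7/17 = 41.2%, outside 41.8–61.1% ✗; length 17 ✓ — fails.

Candidate 3 only.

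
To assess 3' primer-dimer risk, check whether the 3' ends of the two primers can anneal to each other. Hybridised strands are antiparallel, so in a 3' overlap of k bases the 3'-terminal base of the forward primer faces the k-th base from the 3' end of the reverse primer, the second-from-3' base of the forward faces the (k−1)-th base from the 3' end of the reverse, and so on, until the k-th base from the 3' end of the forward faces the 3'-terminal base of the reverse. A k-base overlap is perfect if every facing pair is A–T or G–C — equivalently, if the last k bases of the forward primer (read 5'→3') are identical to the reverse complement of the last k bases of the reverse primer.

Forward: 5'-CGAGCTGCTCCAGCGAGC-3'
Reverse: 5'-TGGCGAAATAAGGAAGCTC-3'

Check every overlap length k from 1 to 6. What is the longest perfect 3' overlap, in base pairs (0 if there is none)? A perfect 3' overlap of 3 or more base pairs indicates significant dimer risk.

Longest perfect overlap: 4 complementary base pairs; significant dimer risk (threshold 3).

Last 6 bases (5'→3') — forward …GCGAGC, reverse …AAGCTC.
Reverse complement of the reverse primer's last 6 bases: GAGCTT; its first k bases are the reverse complement of the reverse primer's last k bases, so a perfect k-base overlap needs the forward primer's last k bases to equal them.
Comparing (forward last k vs required): k=1: C vs G ✗; k=2: GC vs GA ✗; k=3: AGC vs GAG ✗; k=4: GAGC vs GAGC ✓; k=5: CGAGC vs GAGCT ✗; k=6: GCGAGC vs GAGCTT ✗.
Only k = 4 is perfect, so the longest perfect 3' overlap is 4.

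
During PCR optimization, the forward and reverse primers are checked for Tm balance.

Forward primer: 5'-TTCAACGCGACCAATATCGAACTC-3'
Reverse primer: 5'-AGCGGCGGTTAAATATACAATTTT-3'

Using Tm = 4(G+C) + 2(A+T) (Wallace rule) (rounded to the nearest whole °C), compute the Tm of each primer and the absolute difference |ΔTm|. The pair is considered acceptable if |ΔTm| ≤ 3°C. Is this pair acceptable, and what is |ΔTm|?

Forward: A=8 T=5 G=3 C=8 → Tm = 2·13 + 4·11 = 70°C.
Reverse: A=8 T=8 G=5 C=3 → Tm = 2·16 + 4·8 = 64°C.
|ΔTm| = |70 − 64| = 6°C, > 3°C.

|ΔTm| = 6°C; the pair is not acceptable.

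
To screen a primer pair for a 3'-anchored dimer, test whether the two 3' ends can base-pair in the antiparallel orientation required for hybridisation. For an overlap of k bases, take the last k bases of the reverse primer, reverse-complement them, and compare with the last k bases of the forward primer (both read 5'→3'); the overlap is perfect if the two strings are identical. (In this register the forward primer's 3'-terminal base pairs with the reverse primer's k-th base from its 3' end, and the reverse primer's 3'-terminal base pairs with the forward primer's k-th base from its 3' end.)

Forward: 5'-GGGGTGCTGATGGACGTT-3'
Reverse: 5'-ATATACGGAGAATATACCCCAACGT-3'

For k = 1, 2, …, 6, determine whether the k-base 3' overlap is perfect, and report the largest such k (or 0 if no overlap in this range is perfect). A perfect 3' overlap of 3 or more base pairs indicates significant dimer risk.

Last 6 bases (5'→3') — forward …GACGTT, reverse …CAACGT.
Reverse complement of the reverse primer's last 6 bases: ACGTTG; its first k bases are the reverse complement of the reverse primer's last k bases, so a perfect k-base overlap needs the forward primer's last k bases to equal them.
Comparing (forward last k vs required): k=1: T vs A ✗; k=2: TT vs AC ✗; k=3: GTT vs ACG ✗; k=4: CGTT vs ACGT ✗; k=5: ACGTT vs ACGTT ✓; k=6: GACGTT vs ACGTTG ✗.
Only k = 5 is perfect, so the longest perfect 3' overlap is 5.

Longest perfect overlap: 5 complementary base pairs; significant dimer risk (threshold 3).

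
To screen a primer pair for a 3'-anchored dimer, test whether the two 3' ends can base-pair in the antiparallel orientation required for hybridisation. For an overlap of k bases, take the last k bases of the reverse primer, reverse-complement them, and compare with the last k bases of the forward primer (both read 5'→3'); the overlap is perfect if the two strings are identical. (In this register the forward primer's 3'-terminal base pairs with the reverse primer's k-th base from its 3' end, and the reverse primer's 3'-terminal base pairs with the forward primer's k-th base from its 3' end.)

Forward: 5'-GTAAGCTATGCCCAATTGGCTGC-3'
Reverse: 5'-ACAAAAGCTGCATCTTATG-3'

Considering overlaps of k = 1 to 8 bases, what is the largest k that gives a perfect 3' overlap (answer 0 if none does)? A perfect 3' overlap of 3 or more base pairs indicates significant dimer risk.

Last 8 bases (5'→3') — forward …TTGGCTGC, reverse …ATCTTATG.
Reverse complement of the reverse primer's last 8 bases: CATAAGAT; its first k bases are the reverse complement of the reverse primer's last k bases, so a perfect k-base overlap needs the forward primer's last k bases to equal them.
Comparing (forward last k vs required): k=1: C vs C ✓; k=2: GC vs CA ✗; k=3: TGC vs CAT ✗; k=4: CTGC vs CATA ✗; k=5: GCTGC vs CATAA ✗; k=6: GGCTGC vs CATAAG ✗; k=7: TGGCTGC vs CATAAGA ✗; k=8: TTGGCTGC vs CATAAGAT ✗.
Only k = 1 is perfect, so the longest perfect 3' overlap is 1.

Longest perfect overlap: 1 complementary base pair; below the dimer-risk threshold (threshold 3).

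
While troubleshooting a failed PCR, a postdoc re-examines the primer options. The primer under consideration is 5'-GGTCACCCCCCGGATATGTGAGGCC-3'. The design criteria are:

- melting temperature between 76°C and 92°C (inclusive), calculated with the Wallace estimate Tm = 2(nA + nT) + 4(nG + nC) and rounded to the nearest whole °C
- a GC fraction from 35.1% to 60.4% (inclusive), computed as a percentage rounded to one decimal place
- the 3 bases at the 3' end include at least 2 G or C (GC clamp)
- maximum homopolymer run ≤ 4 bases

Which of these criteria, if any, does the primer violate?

Fails: GC content, homopolymer run.

Base counts: A=4, T=4, G=8, C=9 (length 25).
Tm: Tm = 2·8 + 4·17 = 84°C ✓
GC content: GC 17/25 = 68.0%, outside 35.1–60.4% ✗
GC clamp: 3' end GCC has 3 G/C ✓
homopolymer run: longest run = 6, exceeds 4 ✗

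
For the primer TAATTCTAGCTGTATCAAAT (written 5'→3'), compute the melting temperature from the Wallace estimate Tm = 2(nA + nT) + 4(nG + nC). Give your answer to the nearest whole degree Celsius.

50°C

Base counts: A=7, T=8, G=2, C=3 (length 20).
Tm = 2·(7+8) + 4·(2+3) = 2·15 + 4·5 = 30 + 20 = 50°C.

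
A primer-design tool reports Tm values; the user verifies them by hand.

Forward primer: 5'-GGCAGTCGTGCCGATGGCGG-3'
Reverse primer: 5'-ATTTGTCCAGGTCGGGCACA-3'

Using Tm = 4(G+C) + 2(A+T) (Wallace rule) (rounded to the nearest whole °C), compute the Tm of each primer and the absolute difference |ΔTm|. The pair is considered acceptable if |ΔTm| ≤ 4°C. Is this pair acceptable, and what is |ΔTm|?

Forward: A=2 T=3 G=10 C=5 → Tm = 2·5 + 4·15 = 70°C.
Reverse: A=4 T=5 G=6 C=5 → Tm = 2·9 + 4·11 = 62°C.
|ΔTm| = |70 − 62| = 8°C, > 4°C.

|ΔTm| = 8°C; the pair is not acceptable.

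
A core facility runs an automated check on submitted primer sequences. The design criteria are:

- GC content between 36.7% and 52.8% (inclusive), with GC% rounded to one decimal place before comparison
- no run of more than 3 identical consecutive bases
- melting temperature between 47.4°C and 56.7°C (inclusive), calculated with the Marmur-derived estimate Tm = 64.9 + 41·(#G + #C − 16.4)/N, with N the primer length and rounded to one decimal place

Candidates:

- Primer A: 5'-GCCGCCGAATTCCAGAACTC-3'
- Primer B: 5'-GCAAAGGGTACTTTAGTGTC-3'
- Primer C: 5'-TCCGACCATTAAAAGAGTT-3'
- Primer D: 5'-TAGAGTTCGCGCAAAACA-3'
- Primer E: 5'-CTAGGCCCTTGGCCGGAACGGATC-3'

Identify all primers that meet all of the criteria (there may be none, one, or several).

Primer A (20 nt, A=5 T=3 G=4 C=8): GC 12/20 = 60.0%, outside 36.7–52.8% ✗; longest run = 2 ✓; Tm = 64.9 + 41·(12 − 16.4)/20 = 55.9°C ✓ — fails.
Primer B (20 nt, A=5 T=6 G=6 C=3): GC 9/20 = 45.0% ✓; longest run = 3 ✓; Tm = 64.9 + 41·(9 − 16.4)/20 = 49.7°C ✓ — passes.
Primer C (19 nt, A=7 T=5 G=3 C=4): GC 7/19 = 36.8% ✓; longest run = 4, exceeds 3 ✗; Tm = 64.9 + 41·(7 − 16.4)/19 = 44.6°C, outside 47.4–56.7°C ✗ — fails.
Primer D (18 nt, A=7 T=3 G=4 C=4): GC 8/18 = 44.4% ✓; longest run = 4, exceeds 3 ✗; Tm = 64.9 + 41·(8 − 16.4)/18 = 45.8°C, outside 47.4–56.7°C ✗ — fails.
Primer E (24 nt, A=4 T=4 G=8 C=8): GC 16/24 = 66.7%, outside 36.7–52.8% ✗; longest run = 3 ✓; Tm = 64.9 + 41·(16 − 16.4)/24 = 64.2°C, outside 47.4–56.7°C ✗ — fails.

Primer B only.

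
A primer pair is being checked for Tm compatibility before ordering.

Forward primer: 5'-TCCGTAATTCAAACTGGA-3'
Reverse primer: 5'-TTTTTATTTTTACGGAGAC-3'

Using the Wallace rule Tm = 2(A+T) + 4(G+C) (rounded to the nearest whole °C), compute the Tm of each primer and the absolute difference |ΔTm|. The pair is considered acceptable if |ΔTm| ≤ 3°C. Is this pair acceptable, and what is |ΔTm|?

|ΔTm| = 2°C; the pair is acceptable.

Forward: A=6 T=5 G=3 C=4 → Tm = 2·11 + 4·7 = 50°C.
Reverse: A=4 T=10 G=3 C=2 → Tm = 2·14 + 4·5 = 48°C.
|ΔTm| = |50 − 48| = 2°C, ≤ 3°C.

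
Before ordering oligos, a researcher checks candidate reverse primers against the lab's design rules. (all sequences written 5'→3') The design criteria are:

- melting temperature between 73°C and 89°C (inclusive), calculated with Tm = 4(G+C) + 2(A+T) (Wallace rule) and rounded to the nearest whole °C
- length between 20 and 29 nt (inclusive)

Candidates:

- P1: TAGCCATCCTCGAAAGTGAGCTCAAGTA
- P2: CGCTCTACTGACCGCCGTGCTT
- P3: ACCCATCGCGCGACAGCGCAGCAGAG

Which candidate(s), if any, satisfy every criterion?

P1 (28 nt, A=9 T=6 G=6 C=7): Tm = 2·15 + 4·13 = 82°C ✓; length 28 ✓ — passes.
P2 (22 nt, A=2 T=6 G=5 C=9): Tm = 2·8 + 4·14 = 72°C, outside 73–89°C ✗; length 22 ✓ — fails.
P3 (26 nt, A=7 T=1 G=8 C=10): Tm = 2·8 + 4·18 = 88°C ✓; length 26 ✓ — passes.

P1 and P3.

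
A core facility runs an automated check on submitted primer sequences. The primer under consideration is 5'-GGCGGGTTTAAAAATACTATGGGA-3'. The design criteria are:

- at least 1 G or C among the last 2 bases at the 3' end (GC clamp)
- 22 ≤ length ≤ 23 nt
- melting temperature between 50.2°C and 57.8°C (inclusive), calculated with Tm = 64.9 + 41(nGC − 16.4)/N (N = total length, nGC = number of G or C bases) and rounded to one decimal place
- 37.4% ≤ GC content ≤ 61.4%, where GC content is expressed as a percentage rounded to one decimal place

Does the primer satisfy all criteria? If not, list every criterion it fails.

Base counts: A=8, T=6, G=8, C=2 (length 24).
GC clamp: 3' end GA has 1 G/C ✓
length: length 24, outside 22–23 ✗
Tm: Tm = 64.9 + 41·(10 − 16.4)/24 = 54.0°C ✓
GC content: GC 10/24 = 41.7% ✓

Fails: length.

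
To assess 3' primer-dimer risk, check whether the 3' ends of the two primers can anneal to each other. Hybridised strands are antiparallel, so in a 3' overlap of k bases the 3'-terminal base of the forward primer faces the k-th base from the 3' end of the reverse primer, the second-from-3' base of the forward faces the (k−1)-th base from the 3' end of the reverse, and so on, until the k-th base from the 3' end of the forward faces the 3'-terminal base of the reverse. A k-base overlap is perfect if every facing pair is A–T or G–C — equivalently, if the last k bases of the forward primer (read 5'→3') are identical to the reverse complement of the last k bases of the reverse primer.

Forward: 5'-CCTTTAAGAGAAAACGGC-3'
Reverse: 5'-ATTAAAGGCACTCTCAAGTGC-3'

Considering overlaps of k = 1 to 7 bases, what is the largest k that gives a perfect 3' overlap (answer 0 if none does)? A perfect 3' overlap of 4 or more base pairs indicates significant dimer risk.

Longest perfect overlap: 2 complementary base pairs; below the dimer-risk threshold (threshold 4).

Last 7 bases (5'→3') — forward …AAACGGC, reverse …CAAGTGC.
Reverse complement of the reverse primer's last 7 bases: GCACTTG; its first k bases are the reverse complement of the reverse primer's last k bases, so a perfect k-base overlap needs the forward primer's last k bases to equal them.
Comparing (forward last k vs required): k=1: C vs G ✗; k=2: GC vs GC ✓; k=3: GGC vs GCA ✗; k=4: CGGC vs GCAC ✗; k=5: ACGGC vs GCACT ✗; k=6: AACGGC vs GCACTT ✗; k=7: AAACGGC vs GCACTTG ✗.
Only k = 2 is perfect, so the longest perfect 3' overlap is 2.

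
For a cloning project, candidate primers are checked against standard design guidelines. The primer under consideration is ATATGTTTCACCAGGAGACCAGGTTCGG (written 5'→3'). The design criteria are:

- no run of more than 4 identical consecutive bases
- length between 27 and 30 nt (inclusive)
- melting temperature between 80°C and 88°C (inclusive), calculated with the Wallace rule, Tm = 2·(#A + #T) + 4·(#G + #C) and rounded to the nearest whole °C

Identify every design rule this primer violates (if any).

Base counts: A=7, T=7, G=8, C=6 (length 28).
homopolymer run: longest run = 3 ✓
length: length 28 ✓
Tm: Tm = 2·14 + 4·14 = 84°C ✓

Meets all criteria.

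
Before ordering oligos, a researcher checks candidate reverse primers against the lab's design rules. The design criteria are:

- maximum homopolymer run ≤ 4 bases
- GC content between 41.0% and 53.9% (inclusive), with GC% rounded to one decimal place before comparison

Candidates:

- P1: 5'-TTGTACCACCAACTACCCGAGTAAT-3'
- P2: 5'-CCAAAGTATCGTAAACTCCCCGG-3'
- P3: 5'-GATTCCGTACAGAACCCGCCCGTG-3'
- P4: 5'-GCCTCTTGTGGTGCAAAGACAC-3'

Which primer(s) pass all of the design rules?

P1 (25 nt, A=8 T=6 G=3 C=8): longest run = 3 ✓; GC 11/25 = 44.0% ✓ — passes.
P2 (23 nt, A=7 T=4 G=4 C=8): longest run = 4 ✓; GC 12/23 = 52.2% ✓ — passes.
P3 (24 nt, A=5 T=4 G=6 C=9): longest run = 3 ✓; GC 15/24 = 62.5%, outside 41.0–53.9% ✗ — fails.
P4 (22 nt, A=5 T=5 G=6 C=6): longest run = 3 ✓; GC 12/22 = 54.5%, outside 41.0–53.9% ✗ — fails.

P1 and P2.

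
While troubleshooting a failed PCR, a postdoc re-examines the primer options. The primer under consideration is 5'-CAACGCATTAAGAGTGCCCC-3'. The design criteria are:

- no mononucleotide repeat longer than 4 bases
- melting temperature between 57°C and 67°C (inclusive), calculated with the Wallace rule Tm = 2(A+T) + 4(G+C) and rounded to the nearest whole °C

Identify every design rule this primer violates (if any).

Base counts: A=6, T=3, G=4, C=7 (length 20).
homopolymer run: longest run = 4 ✓
Tm: Tm = 2·9 + 4·11 = 62°C ✓

Meets all criteria.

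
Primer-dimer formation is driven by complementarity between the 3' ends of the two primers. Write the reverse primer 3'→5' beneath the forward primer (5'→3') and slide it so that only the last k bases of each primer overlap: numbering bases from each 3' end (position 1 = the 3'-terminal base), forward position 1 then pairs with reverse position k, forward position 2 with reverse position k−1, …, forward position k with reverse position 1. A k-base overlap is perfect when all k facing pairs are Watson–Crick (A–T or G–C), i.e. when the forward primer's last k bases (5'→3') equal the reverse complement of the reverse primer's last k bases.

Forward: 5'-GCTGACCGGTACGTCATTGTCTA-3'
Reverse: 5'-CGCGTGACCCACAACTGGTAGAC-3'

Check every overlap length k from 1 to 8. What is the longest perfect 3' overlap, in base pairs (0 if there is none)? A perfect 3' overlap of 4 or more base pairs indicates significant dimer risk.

Last 8 bases (5'→3') — forward …ATTGTCTA, reverse …TGGTAGAC.
Reverse complement of the reverse primer's last 8 bases: GTCTACCA; its first k bases are the reverse complement of the reverse primer's last k bases, so a perfect k-base overlap needs the forward primer's last k bases to equal them.
Comparing (forward last k vs required): k=1: A vs G ✗; k=2: TA vs GT ✗; k=3: CTA vs GTC ✗; k=4: TCTA vs GTCT ✗; k=5: GTCTA vs GTCTA ✓; k=6: TGTCTA vs GTCTAC ✗; k=7: TTGTCTA vs GTCTACC ✗; k=8: ATTGTCTA vs GTCTACCA ✗.
Only k = 5 is perfect, so the longest perfect 3' overlap is 5.

Longest perfect overlap: 5 complementary base pairs; significant dimer risk (threshold 4).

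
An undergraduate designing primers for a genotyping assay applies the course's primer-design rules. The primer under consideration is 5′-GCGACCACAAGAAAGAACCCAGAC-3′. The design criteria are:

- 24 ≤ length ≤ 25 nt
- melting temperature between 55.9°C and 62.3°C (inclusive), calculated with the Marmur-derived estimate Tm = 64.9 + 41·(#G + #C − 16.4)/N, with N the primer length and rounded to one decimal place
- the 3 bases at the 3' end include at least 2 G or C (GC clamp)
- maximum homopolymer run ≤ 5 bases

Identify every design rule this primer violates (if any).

Base counts: A=11, T=0, G=5, C=8 (length 24).
length: length 24 ✓
Tm: Tm = 64.9 + 41·(13 − 16.4)/24 = 59.1°C ✓
GC clamp: 3' end GAC has 2 G/C ✓
homopolymer run: longest run = 3 ✓

Meets all criteria.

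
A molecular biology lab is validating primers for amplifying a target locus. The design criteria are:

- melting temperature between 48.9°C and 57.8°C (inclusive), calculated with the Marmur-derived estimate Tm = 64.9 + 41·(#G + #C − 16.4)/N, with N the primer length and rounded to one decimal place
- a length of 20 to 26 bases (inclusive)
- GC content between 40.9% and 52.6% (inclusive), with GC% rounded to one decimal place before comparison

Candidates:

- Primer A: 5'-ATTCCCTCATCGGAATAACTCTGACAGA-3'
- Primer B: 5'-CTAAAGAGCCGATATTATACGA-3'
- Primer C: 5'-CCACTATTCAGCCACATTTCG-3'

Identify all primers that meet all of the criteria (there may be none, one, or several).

Primer C only.

Primer A (28 nt, A=9 T=7 G=4 C=8): Tm = 64.9 + 41·(12 − 16.4)/28 = 58.5°C, outside 48.9–57.8°C ✗; length 28, outside 20–26 ✗; GC 12/28 = 42.9% ✓ — fails.
Primer B (22 nt, A=9 T=5 G=4 C=4): Tm = 64.9 + 41·(8 − 16.4)/22 = 49.2°C ✓; length 22 ✓; GC 8/22 = 36.4%, outside 40.9–52.6% ✗ — fails.
Primer C (21 nt, A=5 T=6 G=2 C=8): Tm = 64.9 + 41·(10 − 16.4)/21 = 52.4°C ✓; length 21 ✓; GC 10/21 = 47.6% ✓ — passes.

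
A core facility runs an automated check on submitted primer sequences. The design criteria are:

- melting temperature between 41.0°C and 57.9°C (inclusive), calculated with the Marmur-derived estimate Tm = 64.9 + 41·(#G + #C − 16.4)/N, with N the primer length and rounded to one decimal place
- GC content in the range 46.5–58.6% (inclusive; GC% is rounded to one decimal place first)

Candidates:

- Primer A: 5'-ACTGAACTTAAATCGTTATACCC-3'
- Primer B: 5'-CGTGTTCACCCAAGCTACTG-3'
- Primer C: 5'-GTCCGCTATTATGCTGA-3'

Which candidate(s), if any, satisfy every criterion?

Primer A (23 nt, A=8 T=7 G=2 C=6): Tm = 64.9 + 41·(8 − 16.4)/23 = 49.9°C ✓; GC 8/23 = 34.8%, outside 46.5–58.6% ✗ — fails.
Primer B (20 nt, A=4 T=5 G=4 C=7): Tm = 64.9 + 41·(11 − 16.4)/20 = 53.8°C ✓; GC 11/20 = 55.0% ✓ — passes.
Primer C (17 nt, A=3 T=6 G=4 C=4): Tm = 64.9 + 41·(8 − 16.4)/17 = 44.6°C ✓; GC 8/17 = 47.1% ✓ — passes.

Primer B and Primer C.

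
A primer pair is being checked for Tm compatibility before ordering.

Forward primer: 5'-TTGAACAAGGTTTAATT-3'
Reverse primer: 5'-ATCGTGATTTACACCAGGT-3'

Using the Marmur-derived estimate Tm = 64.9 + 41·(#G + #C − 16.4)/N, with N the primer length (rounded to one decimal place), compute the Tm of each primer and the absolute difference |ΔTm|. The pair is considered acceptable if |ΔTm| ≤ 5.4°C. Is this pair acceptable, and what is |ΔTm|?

|ΔTm| = 11.8°C; the pair is not acceptable.

Forward: G+C = 4, N = 17 → Tm = 64.9 + 41·(4 − 16.4)/17 = 35.0°C.
Reverse: G+C = 8, N = 19 → Tm = 64.9 + 41·(8 − 16.4)/19 = 46.8°C.
|ΔTm| = |35.0 − 46.8| = 11.8°C, > 5.4°C.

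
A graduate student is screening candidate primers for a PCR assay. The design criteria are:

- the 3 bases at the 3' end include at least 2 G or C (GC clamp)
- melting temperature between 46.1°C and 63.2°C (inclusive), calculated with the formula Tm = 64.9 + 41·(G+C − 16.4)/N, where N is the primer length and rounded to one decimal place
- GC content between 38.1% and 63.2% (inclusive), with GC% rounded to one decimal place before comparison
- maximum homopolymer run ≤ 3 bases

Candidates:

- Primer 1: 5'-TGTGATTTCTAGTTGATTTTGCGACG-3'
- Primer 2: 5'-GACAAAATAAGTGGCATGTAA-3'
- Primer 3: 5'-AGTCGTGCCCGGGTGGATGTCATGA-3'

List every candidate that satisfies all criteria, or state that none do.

Primer 1 (26 nt, A=4 T=12 G=7 C=3): 3' end ACG has 2 G/C ✓; Tm = 64.9 + 41·(10 − 16.4)/26 = 54.8°C ✓; GC 10/26 = 38.5% ✓; longest run = 4, exceeds 3 ✗ — fails.
Primer 2 (21 nt, A=10 T=4 G=5 C=2): 3' end TAA has 0 G/C, need ≥2 ✗; Tm = 64.9 + 41·(7 − 16.4)/21 = 46.5°C ✓; GC 7/21 = 33.3%, outside 38.1–63.2% ✗; longest run = 4, exceeds 3 ✗ — fails.
Primer 3 (25 nt, A=4 T=6 G=10 C=5): 3' end TGA has 1 G/C, need ≥2 ✗; Tm = 64.9 + 41·(15 − 16.4)/25 = 62.6°C ✓; GC 15/25 = 60.0% ✓; longest run = 3 ✓ — fails.

None of the candidates satisfy all criteria.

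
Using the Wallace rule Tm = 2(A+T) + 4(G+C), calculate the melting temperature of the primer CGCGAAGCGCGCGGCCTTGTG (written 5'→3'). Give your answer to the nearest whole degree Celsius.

Base counts: A=2, T=3, G=9, C=7 (length 21).
Tm = 2·(2+3) + 4·(9+7) = 2·5 + 4·16 = 10 + 64 = 74°C.

74°C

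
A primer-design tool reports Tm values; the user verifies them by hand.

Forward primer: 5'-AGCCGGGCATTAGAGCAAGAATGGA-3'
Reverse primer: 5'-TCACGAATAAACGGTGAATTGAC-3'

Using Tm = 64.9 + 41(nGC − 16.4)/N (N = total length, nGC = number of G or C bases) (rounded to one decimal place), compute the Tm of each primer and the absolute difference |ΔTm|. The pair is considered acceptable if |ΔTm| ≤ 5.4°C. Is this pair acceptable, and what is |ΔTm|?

|ΔTm| = 7.6°C; the pair is not acceptable.

Forward: G+C = 13, N = 25 → Tm = 64.9 + 41·(13 − 16.4)/25 = 59.3°C.
Reverse: G+C = 9, N = 23 → Tm = 64.9 + 41·(9 − 16.4)/23 = 51.7°C.
|ΔTm| = |59.3 − 51.7| = 7.6°C, > 5.4°C.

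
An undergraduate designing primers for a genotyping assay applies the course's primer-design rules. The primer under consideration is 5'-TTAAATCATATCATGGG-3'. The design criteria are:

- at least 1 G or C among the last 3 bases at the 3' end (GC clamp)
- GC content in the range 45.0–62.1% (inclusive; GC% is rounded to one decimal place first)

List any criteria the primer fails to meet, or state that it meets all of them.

Fails: GC content.

Base counts: A=6, T=6, G=3, C=2 (length 17).
GC clamp: 3' end GGG has 3 G/C ✓
GC content: GC 5/17 = 29.4%, outside 45.0–62.1% ✗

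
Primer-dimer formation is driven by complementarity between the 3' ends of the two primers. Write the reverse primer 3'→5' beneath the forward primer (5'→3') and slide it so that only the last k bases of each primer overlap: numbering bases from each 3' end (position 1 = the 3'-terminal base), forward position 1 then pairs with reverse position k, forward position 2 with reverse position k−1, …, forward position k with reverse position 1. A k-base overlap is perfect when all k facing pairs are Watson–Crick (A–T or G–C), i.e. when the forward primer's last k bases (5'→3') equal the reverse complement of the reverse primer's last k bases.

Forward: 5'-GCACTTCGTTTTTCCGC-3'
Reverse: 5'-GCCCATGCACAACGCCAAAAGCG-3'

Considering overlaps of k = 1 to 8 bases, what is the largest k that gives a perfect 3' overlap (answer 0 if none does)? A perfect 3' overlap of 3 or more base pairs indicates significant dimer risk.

Longest perfect overlap: 3 complementary base pairs; significant dimer risk (threshold 3).

Last 8 bases (5'→3') — forward …TTTTCCGC, reverse …CAAAAGCG.
Reverse complement of the reverse primer's last 8 bases: CGCTTTTG; its first k bases are the reverse complement of the reverse primer's last k bases, so a perfect k-base overlap needs the forward primer's last k bases to equal them.
Comparing (forward last k vs required): k=1: C vs C ✓; k=2: GC vs CG ✗; k=3: CGC vs CGC ✓; k=4: CCGC vs CGCT ✗; k=5: TCCGC vs CGCTT ✗; k=6: TTCCGC vs CGCTTT ✗; k=7: TTTCCGC vs CGCTTTT ✗; k=8: TTTTCCGC vs CGCTTTTG ✗.
Perfect overlaps at k = 1, 3; the largest is 3.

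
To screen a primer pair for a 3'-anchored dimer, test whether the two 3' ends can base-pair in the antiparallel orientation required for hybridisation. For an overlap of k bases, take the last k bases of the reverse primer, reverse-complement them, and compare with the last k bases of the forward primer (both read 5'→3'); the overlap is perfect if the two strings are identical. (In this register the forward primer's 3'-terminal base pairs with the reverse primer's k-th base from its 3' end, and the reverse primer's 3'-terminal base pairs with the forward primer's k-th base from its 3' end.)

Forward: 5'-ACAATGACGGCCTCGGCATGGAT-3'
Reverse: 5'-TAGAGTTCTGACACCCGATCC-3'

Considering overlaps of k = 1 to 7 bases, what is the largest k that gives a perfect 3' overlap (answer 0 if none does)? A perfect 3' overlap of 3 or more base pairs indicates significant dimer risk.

Last 7 bases (5'→3') — forward …CATGGAT, reverse …CCGATCC.
Reverse complement of the reverse primer's last 7 bases: GGATCGG; its first k bases are the reverse complement of the reverse primer's last k bases, so a perfect k-base overlap needs the forward primer's last k bases to equal them.
Comparing (forward last k vs required): k=1: T vs G ✗; k=2: AT vs GG ✗; k=3: GAT vs GGA ✗; k=4: GGAT vs GGAT ✓; k=5: TGGAT vs GGATC ✗; k=6: ATGGAT vs GGATCG ✗; k=7: CATGGAT vs GGATCGG ✗.
Only k = 4 is perfect, so the longest perfect 3' overlap is 4.

Longest perfect overlap: 4 complementary base pairs; significant dimer risk (threshold 3).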